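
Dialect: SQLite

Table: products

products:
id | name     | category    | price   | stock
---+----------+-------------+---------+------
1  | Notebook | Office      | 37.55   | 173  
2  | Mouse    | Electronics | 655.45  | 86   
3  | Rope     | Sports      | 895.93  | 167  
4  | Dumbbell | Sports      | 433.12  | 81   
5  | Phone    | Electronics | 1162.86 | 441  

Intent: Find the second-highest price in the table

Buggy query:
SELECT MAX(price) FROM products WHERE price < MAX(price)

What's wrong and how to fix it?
Bug: The inner MAX is an aggregate inside WHERE, which is not allowed

Fix: Put the inner MAX in a scalar subquery

Corrected query:
SELECT MAX(price) FROM products WHERE price < (SELECT MAX(price) FROM products)

Result:
MAX(price)
----------
895.93    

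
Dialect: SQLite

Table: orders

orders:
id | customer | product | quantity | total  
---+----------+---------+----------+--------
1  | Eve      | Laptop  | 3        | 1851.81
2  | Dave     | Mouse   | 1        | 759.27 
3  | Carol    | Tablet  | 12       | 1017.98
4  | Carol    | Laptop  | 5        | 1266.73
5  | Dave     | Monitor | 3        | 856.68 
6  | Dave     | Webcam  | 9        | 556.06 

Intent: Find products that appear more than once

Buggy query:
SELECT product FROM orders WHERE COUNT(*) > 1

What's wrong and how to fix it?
Bug: WHERE can't reference COUNT(*); aggregates are computed after WHERE

Fix: GROUP BY product, then filter groups with HAVING COUNT(*) > 1

Corrected query:
SELECT product FROM orders GROUP BY product HAVING COUNT(*) > 1

Result:
product
-------
Laptop 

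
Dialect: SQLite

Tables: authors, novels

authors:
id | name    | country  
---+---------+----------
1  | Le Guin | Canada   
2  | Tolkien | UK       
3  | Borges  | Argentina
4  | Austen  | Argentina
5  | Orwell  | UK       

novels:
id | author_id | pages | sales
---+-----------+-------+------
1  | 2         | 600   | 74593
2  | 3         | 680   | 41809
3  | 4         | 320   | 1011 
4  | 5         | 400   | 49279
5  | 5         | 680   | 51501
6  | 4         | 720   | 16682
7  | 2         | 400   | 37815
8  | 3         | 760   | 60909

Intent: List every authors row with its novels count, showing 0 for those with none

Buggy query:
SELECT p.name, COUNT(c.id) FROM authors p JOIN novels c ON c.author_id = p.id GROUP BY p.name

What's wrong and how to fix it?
Bug: An inner join excludes parents with zero children

Fix: Switch to LEFT JOIN to retain unmatched parent rows

Corrected query:
SELECT p.name, COUNT(c.id) FROM authors p LEFT JOIN novels c ON c.author_id = p.id GROUP BY p.name

Result:
name    | COUNT(c.id)
--------+------------
Austen  | 2          
Borges  | 2          
Le Guin | 0          
Orwell  | 2          
Tolkien | 2          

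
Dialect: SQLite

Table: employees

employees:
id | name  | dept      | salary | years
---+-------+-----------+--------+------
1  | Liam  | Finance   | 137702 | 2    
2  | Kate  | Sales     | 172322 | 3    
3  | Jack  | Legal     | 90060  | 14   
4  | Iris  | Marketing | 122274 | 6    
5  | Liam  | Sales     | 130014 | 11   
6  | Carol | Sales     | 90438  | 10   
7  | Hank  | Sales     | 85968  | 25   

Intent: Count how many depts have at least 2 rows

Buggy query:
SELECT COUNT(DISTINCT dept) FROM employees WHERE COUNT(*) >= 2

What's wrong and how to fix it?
Bug: COUNT(*) cannot appear in WHERE; the per-group count doesn't exist yet

Fix: Group first with HAVING COUNT(*) >= 2, then COUNT the resulting groups

Corrected query:
SELECT COUNT(*) FROM (SELECT dept FROM employees GROUP BY dept HAVING COUNT(*) >= 2)

Result:
COUNT(*)
--------
1       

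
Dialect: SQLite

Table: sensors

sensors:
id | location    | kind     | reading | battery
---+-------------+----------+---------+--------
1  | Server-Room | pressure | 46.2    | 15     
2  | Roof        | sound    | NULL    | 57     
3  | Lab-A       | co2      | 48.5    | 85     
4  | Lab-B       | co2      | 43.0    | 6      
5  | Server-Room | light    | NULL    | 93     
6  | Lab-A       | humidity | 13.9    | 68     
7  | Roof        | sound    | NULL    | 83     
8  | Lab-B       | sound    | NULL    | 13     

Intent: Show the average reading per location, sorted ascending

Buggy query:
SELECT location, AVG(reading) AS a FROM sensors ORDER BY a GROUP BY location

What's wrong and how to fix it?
Bug: ORDER BY appears before GROUP BY; SQL clause order requires GROUP BY first

Fix: Reorder: SELECT … FROM … GROUP BY … ORDER BY …

Corrected query:
SELECT location, AVG(reading) AS a FROM sensors GROUP BY location ORDER BY a

Result:
location    | a   
------------+-----
Roof        | NULL
Lab-A       | 31.2
Lab-B       | 43  
Server-Room | 46.2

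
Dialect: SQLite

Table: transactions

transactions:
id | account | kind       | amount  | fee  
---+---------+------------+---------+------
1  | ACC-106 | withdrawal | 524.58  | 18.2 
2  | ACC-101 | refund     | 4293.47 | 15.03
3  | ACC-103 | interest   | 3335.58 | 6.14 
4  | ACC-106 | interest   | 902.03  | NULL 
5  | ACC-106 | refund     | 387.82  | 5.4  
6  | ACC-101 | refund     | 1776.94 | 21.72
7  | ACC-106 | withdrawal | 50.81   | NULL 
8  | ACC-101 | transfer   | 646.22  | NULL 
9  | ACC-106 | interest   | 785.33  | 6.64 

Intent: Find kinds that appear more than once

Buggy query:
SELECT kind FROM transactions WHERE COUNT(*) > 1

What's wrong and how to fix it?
Bug: WHERE can't reference COUNT(*); aggregates are computed after WHERE

Fix: GROUP BY kind, then filter groups with HAVING COUNT(*) > 1

Corrected query:
SELECT kind FROM transactions GROUP BY kind HAVING COUNT(*) > 1

Result:
kind      
----------
interest  
refund    
withdrawal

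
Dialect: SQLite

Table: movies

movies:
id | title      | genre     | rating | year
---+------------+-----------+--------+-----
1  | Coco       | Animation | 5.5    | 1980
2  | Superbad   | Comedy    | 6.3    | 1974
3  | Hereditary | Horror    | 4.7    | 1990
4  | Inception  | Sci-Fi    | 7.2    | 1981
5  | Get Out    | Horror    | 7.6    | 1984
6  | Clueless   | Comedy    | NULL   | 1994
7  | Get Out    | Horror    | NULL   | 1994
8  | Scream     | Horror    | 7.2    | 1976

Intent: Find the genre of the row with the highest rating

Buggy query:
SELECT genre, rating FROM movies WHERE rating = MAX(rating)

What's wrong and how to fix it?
Bug: WHERE is evaluated per row; an aggregate over the whole table isn't defined there

Fix: Use a subquery: WHERE rating = (SELECT MAX(rating) FROM movies)

Corrected query:
SELECT genre, rating FROM movies WHERE rating = (SELECT MAX(rating) FROM movies)

Result:
genre  | rating
-------+-------
Horror | 7.6   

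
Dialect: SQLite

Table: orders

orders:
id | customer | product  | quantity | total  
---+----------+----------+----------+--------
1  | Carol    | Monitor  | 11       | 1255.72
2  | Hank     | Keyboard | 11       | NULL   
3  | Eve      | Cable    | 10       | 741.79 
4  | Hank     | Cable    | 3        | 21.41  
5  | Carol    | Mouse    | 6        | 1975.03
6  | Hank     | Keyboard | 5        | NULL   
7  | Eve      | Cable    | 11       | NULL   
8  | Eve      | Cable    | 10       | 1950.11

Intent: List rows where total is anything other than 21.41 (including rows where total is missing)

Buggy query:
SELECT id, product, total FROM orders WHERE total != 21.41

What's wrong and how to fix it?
Bug: 'total != 21.41' is unknown when total is NULL, so NULL rows are silently excluded

Fix: Handle NULL separately with IS NULL alongside the inequality

Corrected query:
SELECT id, product, total FROM orders WHERE total != 21.41 OR total IS NULL

Result:
id | product  | total  
---+----------+--------
1  | Monitor  | 1255.72
2  | Keyboard | NULL   
3  | Cable    | 741.79 
5  | Mouse    | 1975.03
6  | Keyboard | NULL   
7  | Cable    | NULL   
8  | Cable    | 1950.11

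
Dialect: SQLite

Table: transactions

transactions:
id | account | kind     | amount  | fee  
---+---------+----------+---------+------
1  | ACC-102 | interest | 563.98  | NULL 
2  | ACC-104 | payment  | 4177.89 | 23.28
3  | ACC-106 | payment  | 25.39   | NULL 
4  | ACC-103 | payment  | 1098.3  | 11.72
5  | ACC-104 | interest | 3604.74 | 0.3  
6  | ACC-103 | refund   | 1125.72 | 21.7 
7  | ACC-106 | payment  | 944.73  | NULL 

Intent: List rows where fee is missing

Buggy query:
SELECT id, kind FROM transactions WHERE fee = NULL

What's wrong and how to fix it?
Bug: Comparing to NULL with '=' never matches; NULL = NULL is unknown, not true

Fix: Use IS NULL to test for NULL

Corrected query:
SELECT id, kind FROM transactions WHERE fee IS NULL

Result:
id | kind    
---+---------
1  | interest
3  | payment 
7  | payment 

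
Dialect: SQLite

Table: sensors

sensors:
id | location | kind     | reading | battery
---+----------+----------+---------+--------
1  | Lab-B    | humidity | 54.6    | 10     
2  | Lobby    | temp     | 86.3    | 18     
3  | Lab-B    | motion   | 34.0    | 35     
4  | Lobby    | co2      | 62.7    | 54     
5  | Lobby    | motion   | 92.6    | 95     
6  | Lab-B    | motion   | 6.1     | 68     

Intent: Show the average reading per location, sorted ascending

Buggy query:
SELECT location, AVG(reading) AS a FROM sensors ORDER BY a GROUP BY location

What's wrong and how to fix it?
Bug: ORDER BY appears before GROUP BY; SQL clause order requires GROUP BY first

Fix: Move ORDER BY to the end, after GROUP BY

Corrected query:
SELECT location, AVG(reading) AS a FROM sensors GROUP BY location ORDER BY a

Result:
location | a        
---------+----------
Lab-B    | 31.566667
Lobby    | 80.533333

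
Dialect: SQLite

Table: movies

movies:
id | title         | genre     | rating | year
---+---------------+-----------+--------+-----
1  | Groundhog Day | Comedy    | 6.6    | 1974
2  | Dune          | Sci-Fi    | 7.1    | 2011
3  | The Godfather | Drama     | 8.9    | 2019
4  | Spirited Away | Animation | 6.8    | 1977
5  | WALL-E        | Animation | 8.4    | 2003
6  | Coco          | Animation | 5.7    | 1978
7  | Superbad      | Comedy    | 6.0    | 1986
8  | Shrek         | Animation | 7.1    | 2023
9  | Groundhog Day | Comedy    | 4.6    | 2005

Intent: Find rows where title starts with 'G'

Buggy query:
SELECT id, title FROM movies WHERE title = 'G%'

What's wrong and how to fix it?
Bug: '=' compares the literal string including the % character; pattern matching needs LIKE

Fix: Use LIKE for wildcard pattern matching

Corrected query:
SELECT id, title FROM movies WHERE title LIKE 'G%'

Result:
id | title        
---+--------------
1  | Groundhog Day
9  | Groundhog Day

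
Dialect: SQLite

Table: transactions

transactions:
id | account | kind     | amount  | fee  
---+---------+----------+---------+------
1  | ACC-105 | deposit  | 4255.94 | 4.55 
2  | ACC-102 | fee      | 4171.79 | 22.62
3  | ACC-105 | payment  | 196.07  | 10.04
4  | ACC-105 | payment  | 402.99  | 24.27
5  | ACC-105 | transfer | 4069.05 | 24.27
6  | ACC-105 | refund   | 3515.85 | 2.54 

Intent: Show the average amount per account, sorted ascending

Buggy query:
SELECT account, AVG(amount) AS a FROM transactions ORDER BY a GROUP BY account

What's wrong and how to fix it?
Bug: GROUP BY must precede ORDER BY

Fix: Move ORDER BY to the end, after GROUP BY

Corrected query:
SELECT account, AVG(amount) AS a FROM transactions GROUP BY account ORDER BY a

Result:
account | a      
--------+--------
ACC-105 | 2487.98
ACC-102 | 4171.79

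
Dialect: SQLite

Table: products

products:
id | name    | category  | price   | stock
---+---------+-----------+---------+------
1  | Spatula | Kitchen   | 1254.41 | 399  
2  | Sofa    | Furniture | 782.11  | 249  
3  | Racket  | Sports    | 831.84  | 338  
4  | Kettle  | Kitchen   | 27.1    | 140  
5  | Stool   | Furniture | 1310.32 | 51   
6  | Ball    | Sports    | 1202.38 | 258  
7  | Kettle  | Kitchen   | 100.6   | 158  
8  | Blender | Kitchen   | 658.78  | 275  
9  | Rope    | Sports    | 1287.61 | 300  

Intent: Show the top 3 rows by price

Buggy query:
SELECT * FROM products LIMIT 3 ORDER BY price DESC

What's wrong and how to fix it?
Bug: LIMIT must come after ORDER BY

Fix: Sort with ORDER BY, then apply LIMIT

Corrected query:
SELECT * FROM products ORDER BY price DESC LIMIT 3

Result:
id | name    | category  | price   | stock
---+---------+-----------+---------+------
5  | Stool   | Furniture | 1310.32 | 51   
9  | Rope    | Sports    | 1287.61 | 300  
1  | Spatula | Kitchen   | 1254.41 | 399  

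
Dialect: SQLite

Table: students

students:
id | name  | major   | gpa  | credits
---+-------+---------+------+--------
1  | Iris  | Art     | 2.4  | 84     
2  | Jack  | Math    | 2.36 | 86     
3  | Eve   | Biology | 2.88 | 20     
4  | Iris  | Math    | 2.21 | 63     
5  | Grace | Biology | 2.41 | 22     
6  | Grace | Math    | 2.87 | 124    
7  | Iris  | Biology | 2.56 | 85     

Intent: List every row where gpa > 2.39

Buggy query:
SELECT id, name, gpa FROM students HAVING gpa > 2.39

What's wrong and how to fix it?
Bug: This is a non-aggregate query (no GROUP BY, no aggregates), so in SQLite the HAVING clause is invalid here; a row-level condition belongs in WHERE

Fix: Use WHERE for row-level filtering

Corrected query:
SELECT id, name, gpa FROM students WHERE gpa > 2.39

Result:
id | name  | gpa 
---+-------+-----
1  | Iris  | 2.4 
3  | Eve   | 2.88
5  | Grace | 2.41
6  | Grace | 2.87
7  | Iris  | 2.56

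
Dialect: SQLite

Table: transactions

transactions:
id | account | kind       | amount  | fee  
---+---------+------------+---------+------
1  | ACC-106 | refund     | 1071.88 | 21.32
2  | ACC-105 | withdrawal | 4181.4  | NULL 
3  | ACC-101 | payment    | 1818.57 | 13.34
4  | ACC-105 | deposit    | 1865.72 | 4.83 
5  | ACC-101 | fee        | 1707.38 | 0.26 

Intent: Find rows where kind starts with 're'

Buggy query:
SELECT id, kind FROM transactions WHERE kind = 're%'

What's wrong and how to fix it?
Bug: '=' compares the literal string including the % character; pattern matching needs LIKE

Fix: Use LIKE for wildcard pattern matching

Corrected query:
SELECT id, kind FROM transactions WHERE kind LIKE 're%'

Result:
id | kind  
---+-------
1  | refund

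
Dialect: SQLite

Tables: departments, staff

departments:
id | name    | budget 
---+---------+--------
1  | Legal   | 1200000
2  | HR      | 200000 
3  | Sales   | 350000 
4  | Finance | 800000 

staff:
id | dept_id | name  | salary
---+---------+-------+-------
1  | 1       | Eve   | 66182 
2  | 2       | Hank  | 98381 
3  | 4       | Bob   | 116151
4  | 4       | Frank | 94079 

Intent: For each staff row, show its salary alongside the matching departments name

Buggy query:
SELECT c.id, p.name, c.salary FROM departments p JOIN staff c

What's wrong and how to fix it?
Bug: JOIN with no ON clause produces a cartesian product; every staff row pairs with every departments row

Fix: Add ON c.dept_id = p.id to the JOIN

Corrected query:
SELECT c.id, p.name, c.salary FROM departments p JOIN staff c ON c.dept_id = p.id

Result:
id | name    | salary
---+---------+-------
1  | Legal   | 66182 
2  | HR      | 98381 
3  | Finance | 116151
4  | Finance | 94079 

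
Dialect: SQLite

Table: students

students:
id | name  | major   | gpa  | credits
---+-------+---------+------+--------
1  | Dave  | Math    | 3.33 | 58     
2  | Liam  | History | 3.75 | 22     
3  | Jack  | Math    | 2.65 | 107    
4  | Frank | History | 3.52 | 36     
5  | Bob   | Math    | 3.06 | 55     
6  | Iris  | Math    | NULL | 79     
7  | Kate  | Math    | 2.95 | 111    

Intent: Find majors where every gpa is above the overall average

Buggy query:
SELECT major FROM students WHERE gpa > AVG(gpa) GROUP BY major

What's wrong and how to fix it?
Bug: AVG() is an aggregate; it can't sit directly in WHERE

Fix: Use a subquery for AVG and a HAVING MIN(...) filter so the condition holds for every row in the group

Corrected query:
SELECT major FROM students GROUP BY major HAVING MIN(gpa) > (SELECT AVG(gpa) FROM students)

Result:
major  
-------
History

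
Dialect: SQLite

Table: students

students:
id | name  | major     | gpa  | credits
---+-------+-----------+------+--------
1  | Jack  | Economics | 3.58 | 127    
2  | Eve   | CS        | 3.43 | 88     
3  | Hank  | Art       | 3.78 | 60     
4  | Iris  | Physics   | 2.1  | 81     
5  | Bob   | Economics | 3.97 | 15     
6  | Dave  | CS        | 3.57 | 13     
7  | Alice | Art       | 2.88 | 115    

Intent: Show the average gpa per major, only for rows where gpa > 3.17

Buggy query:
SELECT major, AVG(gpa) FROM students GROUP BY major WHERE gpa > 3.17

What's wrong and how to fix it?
Bug: WHERE cannot follow GROUP BY

Fix: Move the WHERE clause before GROUP BY

Corrected query:
SELECT major, AVG(gpa) FROM students WHERE gpa > 3.17 GROUP BY major

Result:
major     | AVG(gpa)
----------+---------
Art       | 3.78    
CS        | 3.5     
Economics | 3.775   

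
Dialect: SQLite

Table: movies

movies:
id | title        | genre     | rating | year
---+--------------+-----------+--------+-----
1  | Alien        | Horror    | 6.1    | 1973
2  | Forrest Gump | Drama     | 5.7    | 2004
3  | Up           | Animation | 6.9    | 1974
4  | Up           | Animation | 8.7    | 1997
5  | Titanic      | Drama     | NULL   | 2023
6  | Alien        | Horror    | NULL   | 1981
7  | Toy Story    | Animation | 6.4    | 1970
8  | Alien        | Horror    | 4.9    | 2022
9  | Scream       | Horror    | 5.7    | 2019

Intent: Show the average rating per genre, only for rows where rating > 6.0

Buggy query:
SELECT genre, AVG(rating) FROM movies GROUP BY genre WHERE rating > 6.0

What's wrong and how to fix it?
Bug: Row-level WHERE must come before GROUP BY in the clause order

Fix: Place WHERE between FROM and GROUP BY

Corrected query:
SELECT genre, AVG(rating) FROM movies WHERE rating > 6.0 GROUP BY genre

Result:
genre     | AVG(rating)
----------+------------
Animation | 7.333333   
Horror    | 6.1        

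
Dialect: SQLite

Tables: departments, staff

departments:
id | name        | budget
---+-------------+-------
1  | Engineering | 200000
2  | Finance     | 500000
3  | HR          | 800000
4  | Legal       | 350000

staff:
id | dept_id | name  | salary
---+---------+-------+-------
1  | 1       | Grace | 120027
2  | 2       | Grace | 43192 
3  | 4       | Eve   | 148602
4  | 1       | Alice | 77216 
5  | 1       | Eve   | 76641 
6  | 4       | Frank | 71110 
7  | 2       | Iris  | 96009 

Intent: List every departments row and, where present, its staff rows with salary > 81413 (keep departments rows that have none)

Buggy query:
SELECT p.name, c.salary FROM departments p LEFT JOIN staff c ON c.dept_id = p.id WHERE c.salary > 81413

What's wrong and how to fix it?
Bug: A WHERE condition on the right-hand table after LEFT JOIN drops unmatched parents

Fix: Put 'c.salary > 81413' in the JOIN's ON clause instead of WHERE

Corrected query:
SELECT p.name, c.salary FROM departments p LEFT JOIN staff c ON c.dept_id = p.id AND c.salary > 81413

Result:
name        | salary
------------+-------
Engineering | 120027
Finance     | 96009 
HR          | NULL  
Legal       | 148602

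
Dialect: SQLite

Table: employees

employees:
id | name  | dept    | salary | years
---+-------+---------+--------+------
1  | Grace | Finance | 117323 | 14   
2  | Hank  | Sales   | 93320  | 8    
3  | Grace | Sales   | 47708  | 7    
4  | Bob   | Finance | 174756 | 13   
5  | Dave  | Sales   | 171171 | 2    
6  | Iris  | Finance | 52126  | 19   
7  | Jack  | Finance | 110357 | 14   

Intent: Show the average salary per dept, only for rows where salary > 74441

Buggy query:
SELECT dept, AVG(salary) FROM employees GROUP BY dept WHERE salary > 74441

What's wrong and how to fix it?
Bug: Row-level WHERE must come before GROUP BY in the clause order

Fix: Move the WHERE clause before GROUP BY

Corrected query:
SELECT dept, AVG(salary) FROM employees WHERE salary > 74441 GROUP BY dept

Result:
dept    | AVG(salary)  
--------+--------------
Finance | 134145.333333
Sales   | 132245.5     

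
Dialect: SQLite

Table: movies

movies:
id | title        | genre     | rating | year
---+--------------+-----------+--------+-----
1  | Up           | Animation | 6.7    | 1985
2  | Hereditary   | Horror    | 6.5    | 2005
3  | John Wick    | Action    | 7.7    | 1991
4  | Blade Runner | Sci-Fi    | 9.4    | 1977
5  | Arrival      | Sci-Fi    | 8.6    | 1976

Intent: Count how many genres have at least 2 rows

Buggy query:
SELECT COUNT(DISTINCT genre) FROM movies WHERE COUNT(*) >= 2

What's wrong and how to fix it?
Bug: COUNT(*) cannot appear in WHERE; the per-group count doesn't exist yet

Fix: Group first with HAVING COUNT(*) >= 2, then COUNT the resulting groups

Corrected query:
SELECT COUNT(*) FROM (SELECT genre FROM movies GROUP BY genre HAVING COUNT(*) >= 2)

Result:
COUNT(*)
--------
1       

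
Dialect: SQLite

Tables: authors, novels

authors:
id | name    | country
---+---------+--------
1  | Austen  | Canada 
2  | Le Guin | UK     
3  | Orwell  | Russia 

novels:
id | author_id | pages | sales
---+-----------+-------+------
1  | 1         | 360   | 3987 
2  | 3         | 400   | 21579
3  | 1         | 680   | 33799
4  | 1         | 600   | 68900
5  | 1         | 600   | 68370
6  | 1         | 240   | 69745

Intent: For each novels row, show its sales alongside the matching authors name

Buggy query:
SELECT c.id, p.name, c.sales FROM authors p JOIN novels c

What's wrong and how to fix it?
Bug: Missing join condition: each novels row is matched to all authors rows instead of just its own

Fix: Add ON c.author_id = p.id to the JOIN

Corrected query:
SELECT c.id, p.name, c.sales FROM authors p JOIN novels c ON c.author_id = p.id

Result:
id | name   | sales
---+--------+------
1  | Austen | 3987 
2  | Orwell | 21579
3  | Austen | 33799
4  | Austen | 68900
5  | Austen | 68370
6  | Austen | 69745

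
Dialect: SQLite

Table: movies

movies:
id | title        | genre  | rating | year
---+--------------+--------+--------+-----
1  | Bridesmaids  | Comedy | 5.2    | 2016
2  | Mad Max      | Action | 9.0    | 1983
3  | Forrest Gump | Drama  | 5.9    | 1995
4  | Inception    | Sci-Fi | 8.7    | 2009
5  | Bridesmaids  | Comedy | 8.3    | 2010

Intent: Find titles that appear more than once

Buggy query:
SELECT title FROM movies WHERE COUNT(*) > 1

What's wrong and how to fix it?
Bug: COUNT(*) is an aggregate and cannot be used in WHERE

Fix: Group first, then use HAVING for the count condition

Corrected query:
SELECT title FROM movies GROUP BY title HAVING COUNT(*) > 1

Result:
title      
-----------
Bridesmaids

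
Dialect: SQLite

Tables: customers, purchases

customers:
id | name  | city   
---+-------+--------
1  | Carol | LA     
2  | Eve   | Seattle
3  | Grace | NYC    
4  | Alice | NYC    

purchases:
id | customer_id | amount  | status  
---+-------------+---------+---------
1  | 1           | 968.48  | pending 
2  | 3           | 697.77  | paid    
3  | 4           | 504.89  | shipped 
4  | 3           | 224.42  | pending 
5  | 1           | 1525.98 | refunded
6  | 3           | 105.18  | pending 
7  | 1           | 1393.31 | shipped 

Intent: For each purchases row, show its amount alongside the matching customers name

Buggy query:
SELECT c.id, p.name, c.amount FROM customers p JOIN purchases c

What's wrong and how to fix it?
Bug: JOIN with no ON clause produces a cartesian product; every purchases row pairs with every customers row

Fix: Specify the join condition linking the foreign key to the parent id

Corrected query:
SELECT c.id, p.name, c.amount FROM customers p JOIN purchases c ON c.customer_id = p.id

Result:
id | name  | amount 
---+-------+--------
1  | Carol | 968.48 
2  | Grace | 697.77 
3  | Alice | 504.89 
4  | Grace | 224.42 
5  | Carol | 1525.98
6  | Grace | 105.18 
7  | Carol | 1393.31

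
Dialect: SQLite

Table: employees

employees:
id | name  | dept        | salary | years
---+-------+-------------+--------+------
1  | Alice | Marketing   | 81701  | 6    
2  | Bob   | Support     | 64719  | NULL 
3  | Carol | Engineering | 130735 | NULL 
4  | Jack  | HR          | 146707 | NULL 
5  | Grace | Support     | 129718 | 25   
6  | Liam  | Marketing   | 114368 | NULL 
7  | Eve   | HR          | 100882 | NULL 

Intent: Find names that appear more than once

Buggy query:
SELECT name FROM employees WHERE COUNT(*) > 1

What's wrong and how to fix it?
Bug: COUNT(*) is an aggregate and cannot be used in WHERE

Fix: Group first, then use HAVING for the count condition

Corrected query:
SELECT name FROM employees GROUP BY name HAVING COUNT(*) > 1

Result:
(no rows)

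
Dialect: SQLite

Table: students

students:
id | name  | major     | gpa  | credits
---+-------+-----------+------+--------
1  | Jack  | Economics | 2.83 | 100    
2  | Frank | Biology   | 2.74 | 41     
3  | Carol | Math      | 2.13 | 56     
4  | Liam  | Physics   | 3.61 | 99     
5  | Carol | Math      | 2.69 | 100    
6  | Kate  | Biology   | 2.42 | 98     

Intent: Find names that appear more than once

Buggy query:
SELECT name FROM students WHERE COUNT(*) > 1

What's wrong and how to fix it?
Bug: WHERE can't reference COUNT(*); aggregates are computed after WHERE

Fix: Group first, then use HAVING for the count condition

Corrected query:
SELECT name FROM students GROUP BY name HAVING COUNT(*) > 1

Result:
name 
-----
Carol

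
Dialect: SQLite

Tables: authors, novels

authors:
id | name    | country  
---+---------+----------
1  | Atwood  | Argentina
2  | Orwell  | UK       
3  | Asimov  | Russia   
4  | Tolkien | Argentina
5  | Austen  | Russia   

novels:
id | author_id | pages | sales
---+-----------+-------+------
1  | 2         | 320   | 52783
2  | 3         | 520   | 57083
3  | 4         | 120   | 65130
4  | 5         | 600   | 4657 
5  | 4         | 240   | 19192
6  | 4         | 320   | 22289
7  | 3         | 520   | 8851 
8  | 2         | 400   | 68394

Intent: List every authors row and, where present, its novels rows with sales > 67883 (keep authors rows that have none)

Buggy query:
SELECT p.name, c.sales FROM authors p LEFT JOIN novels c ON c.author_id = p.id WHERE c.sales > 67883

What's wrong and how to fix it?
Bug: A WHERE condition on the right-hand table after LEFT JOIN drops unmatched parents

Fix: Move the right-table condition into the ON clause so unmatched parents are kept

Corrected query:
SELECT p.name, c.sales FROM authors p LEFT JOIN novels c ON c.author_id = p.id AND c.sales > 67883

Result:
name    | sales
--------+------
Atwood  | NULL 
Orwell  | 68394
Asimov  | NULL 
Tolkien | NULL 
Austen  | NULL 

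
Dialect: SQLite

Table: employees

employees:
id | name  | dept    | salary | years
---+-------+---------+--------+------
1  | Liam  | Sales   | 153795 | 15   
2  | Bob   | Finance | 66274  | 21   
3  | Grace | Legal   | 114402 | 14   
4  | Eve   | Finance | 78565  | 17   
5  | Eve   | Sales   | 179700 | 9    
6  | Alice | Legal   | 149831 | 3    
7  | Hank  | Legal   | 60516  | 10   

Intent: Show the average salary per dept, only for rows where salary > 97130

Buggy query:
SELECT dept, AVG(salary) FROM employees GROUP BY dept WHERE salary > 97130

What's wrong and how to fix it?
Bug: Row-level WHERE must come before GROUP BY in the clause order

Fix: Move the WHERE clause before GROUP BY

Corrected query:
SELECT dept, AVG(salary) FROM employees WHERE salary > 97130 GROUP BY dept

Result:
dept  | AVG(salary)
------+------------
Legal | 132116.5   
Sales | 166747.5   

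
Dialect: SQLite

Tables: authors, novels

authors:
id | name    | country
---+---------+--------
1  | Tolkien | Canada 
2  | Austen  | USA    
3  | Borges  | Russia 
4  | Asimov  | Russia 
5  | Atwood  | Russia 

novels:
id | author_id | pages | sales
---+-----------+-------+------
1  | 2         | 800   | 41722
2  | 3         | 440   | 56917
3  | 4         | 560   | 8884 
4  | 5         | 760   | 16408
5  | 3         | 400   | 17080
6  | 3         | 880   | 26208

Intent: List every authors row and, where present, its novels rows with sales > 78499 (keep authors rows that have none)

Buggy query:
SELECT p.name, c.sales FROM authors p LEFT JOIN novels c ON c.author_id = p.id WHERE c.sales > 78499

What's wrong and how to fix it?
Bug: A WHERE condition on the right-hand table after LEFT JOIN drops unmatched parents

Fix: Move the right-table condition into the ON clause so unmatched parents are kept

Corrected query:
SELECT p.name, c.sales FROM authors p LEFT JOIN novels c ON c.author_id = p.id AND c.sales > 78499

Result:
name    | sales
--------+------
Tolkien | NULL 
Austen  | NULL 
Borges  | NULL 
Asimov  | NULL 
Atwood  | NULL 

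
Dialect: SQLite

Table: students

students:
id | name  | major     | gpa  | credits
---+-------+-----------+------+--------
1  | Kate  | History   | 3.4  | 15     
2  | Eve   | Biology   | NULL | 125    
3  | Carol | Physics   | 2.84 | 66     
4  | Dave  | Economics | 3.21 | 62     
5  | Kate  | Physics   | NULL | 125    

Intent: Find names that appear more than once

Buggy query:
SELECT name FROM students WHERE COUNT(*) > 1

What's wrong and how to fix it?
Bug: WHERE can't reference COUNT(*); aggregates are computed after WHERE

Fix: GROUP BY name, then filter groups with HAVING COUNT(*) > 1

Corrected query:
SELECT name FROM students GROUP BY name HAVING COUNT(*) > 1

Result:
name
----
Kate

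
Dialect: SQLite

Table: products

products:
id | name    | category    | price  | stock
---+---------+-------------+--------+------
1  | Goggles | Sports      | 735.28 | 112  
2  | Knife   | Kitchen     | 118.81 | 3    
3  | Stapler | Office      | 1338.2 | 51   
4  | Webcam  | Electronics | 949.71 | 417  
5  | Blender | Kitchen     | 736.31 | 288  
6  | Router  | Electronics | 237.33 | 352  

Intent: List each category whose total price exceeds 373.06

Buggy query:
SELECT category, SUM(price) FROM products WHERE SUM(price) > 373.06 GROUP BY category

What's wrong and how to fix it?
Bug: SUM(price) is an aggregate, but WHERE filters rows before aggregation

Fix: Move the aggregate condition to a HAVING clause

Corrected query:
SELECT category, SUM(price) FROM products GROUP BY category HAVING SUM(price) > 373.06

Result:
category    | SUM(price)
------------+-----------
Electronics | 1187.04   
Kitchen     | 855.12    
Office      | 1338.2    
Sports      | 735.28    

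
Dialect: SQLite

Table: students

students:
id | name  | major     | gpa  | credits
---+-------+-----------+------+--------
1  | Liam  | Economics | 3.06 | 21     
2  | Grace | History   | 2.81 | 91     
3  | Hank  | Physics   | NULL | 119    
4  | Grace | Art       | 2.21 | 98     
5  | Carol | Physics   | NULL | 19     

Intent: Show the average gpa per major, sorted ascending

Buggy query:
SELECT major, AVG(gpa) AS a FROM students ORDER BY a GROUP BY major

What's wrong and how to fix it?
Bug: GROUP BY must precede ORDER BY

Fix: Move ORDER BY to the end, after GROUP BY

Corrected query:
SELECT major, AVG(gpa) AS a FROM students GROUP BY major ORDER BY a

Result:
major     | a   
----------+-----
Physics   | NULL
Art       | 2.21
History   | 2.81
Economics | 3.06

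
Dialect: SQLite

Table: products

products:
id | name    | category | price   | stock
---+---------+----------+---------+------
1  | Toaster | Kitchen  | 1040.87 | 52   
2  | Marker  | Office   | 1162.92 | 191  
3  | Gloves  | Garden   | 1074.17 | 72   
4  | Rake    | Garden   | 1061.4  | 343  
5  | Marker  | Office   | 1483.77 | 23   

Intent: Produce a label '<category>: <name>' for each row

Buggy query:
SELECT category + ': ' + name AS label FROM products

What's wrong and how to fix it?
Bug: '+' is numeric addition; on text columns SQLite converts them to 0 instead of concatenating

Fix: Replace + with || to concatenate text

Corrected query:
SELECT category || ': ' || name AS label FROM products

Result:
label           
----------------
Kitchen: Toaster
Office: Marker  
Garden: Gloves  
Garden: Rake    
Office: Marker  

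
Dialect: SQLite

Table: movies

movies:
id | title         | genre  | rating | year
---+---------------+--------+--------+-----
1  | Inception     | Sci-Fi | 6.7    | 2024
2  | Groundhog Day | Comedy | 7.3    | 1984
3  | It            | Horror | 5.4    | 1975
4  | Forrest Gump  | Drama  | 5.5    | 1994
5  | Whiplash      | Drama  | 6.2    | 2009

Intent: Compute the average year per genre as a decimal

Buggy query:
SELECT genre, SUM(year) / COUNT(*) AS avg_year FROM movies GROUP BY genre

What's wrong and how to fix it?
Bug: Both operands are integers, so '/' performs integer division and truncates

Fix: Multiply by 1.0 (or CAST to REAL) to force floating-point division

Corrected query:
SELECT genre, SUM(year) * 1.0 / COUNT(*) AS avg_year FROM movies GROUP BY genre

Result:
genre  | avg_year
-------+---------
Comedy | 1984    
Drama  | 2001.5  
Horror | 1975    
Sci-Fi | 2024    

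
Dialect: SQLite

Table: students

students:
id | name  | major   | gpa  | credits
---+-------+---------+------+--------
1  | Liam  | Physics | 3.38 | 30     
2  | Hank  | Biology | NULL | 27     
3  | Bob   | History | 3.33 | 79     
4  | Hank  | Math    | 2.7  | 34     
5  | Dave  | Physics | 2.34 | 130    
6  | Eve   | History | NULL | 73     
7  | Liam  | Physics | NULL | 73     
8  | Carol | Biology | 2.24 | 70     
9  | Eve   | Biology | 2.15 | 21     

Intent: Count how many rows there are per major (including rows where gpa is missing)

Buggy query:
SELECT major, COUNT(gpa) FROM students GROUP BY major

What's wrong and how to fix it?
Bug: COUNT(column) counts non-NULL values only; rows with NULL gpa aren't counted

Fix: Replace COUNT(gpa) with COUNT(*)

Corrected query:
SELECT major, COUNT(*) FROM students GROUP BY major

Result:
major   | COUNT(*)
--------+---------
Biology | 3       
History | 2       
Math    | 1       
Physics | 3       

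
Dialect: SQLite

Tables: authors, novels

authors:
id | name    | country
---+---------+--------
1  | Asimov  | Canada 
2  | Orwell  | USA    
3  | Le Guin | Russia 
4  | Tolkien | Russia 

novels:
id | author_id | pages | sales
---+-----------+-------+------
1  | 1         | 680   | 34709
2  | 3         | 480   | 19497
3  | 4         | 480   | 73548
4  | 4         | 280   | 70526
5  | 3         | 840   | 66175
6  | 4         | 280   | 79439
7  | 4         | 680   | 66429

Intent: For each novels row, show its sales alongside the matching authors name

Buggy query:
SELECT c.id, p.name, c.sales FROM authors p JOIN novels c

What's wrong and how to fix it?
Bug: JOIN with no ON clause produces a cartesian product; every novels row pairs with every authors row

Fix: Specify the join condition linking the foreign key to the parent id

Corrected query:
SELECT c.id, p.name, c.sales FROM authors p JOIN novels c ON c.author_id = p.id

Result:
id | name    | sales
---+---------+------
1  | Asimov  | 34709
2  | Le Guin | 19497
3  | Tolkien | 73548
4  | Tolkien | 70526
5  | Le Guin | 66175
6  | Tolkien | 79439
7  | Tolkien | 66429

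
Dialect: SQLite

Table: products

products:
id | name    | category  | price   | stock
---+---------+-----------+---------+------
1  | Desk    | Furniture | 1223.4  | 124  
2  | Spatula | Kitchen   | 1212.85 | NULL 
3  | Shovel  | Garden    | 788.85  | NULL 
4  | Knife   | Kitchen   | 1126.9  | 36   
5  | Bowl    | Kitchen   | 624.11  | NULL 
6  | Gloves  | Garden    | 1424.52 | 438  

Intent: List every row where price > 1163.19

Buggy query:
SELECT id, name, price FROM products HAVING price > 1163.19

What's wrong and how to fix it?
Bug: This is a non-aggregate query (no GROUP BY, no aggregates), so in SQLite the HAVING clause is invalid here; a row-level condition belongs in WHERE

Fix: Replace HAVING with WHERE since the condition applies to individual rows

Corrected query:
SELECT id, name, price FROM products WHERE price > 1163.19

Result:
id | name    | price  
---+---------+--------
1  | Desk    | 1223.4 
2  | Spatula | 1212.85
6  | Gloves  | 1424.52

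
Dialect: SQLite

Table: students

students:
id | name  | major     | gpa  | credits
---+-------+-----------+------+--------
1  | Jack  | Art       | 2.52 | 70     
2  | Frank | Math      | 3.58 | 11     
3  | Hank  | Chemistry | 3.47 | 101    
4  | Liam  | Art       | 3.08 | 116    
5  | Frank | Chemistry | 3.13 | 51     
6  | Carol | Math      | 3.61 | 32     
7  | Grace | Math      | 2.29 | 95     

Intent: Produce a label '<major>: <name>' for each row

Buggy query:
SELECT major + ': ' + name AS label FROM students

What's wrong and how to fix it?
Bug: SQLite uses || for string concatenation; + coerces text to numbers (yielding 0)

Fix: Replace + with || to concatenate text

Corrected query:
SELECT major || ': ' || name AS label FROM students

Result:
label           
----------------
Art: Jack       
Math: Frank     
Chemistry: Hank 
Art: Liam       
Chemistry: Frank
Math: Carol     
Math: Grace     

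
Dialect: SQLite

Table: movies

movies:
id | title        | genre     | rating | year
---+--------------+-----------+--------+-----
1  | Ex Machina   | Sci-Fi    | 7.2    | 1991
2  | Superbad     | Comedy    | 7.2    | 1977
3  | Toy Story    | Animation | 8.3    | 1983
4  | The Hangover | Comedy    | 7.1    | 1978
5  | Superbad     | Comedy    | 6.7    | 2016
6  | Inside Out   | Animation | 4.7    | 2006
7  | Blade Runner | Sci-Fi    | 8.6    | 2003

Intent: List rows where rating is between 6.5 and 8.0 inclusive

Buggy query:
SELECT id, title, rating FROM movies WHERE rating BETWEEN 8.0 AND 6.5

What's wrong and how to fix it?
Bug: The bounds are reversed; BETWEEN a AND b requires a <= b to match anything

Fix: Write BETWEEN 6.5 AND 8.0

Corrected query:
SELECT id, title, rating FROM movies WHERE rating BETWEEN 6.5 AND 8.0

Result:
id | title        | rating
---+--------------+-------
1  | Ex Machina   | 7.2   
2  | Superbad     | 7.2   
4  | The Hangover | 7.1   
5  | Superbad     | 6.7   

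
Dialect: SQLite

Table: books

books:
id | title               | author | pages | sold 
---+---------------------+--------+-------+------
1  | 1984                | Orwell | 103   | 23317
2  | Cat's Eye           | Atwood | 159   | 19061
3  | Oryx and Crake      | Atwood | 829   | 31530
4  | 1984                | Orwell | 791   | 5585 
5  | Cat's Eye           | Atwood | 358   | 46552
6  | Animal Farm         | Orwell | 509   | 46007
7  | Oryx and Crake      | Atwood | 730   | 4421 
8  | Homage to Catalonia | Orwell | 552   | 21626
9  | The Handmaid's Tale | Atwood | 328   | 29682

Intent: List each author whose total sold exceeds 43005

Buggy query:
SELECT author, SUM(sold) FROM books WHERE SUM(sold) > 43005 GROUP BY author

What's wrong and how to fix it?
Bug: Aggregate functions cannot appear in a WHERE clause

Fix: Move the aggregate condition to a HAVING clause

Corrected query:
SELECT author, SUM(sold) FROM books GROUP BY author HAVING SUM(sold) > 43005

Result:
author | SUM(sold)
-------+----------
Atwood | 131246   
Orwell | 96535    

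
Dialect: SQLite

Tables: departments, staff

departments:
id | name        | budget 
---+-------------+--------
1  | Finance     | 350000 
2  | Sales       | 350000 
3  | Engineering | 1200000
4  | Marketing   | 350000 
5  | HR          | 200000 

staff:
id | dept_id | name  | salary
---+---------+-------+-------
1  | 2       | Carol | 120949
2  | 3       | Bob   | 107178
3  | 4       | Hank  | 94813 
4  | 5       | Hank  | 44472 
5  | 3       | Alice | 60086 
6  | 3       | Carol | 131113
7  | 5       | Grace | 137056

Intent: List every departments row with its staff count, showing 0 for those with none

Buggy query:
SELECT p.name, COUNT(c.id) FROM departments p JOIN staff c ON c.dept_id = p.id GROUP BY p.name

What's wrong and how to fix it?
Bug: An inner join excludes parents with zero children

Fix: Switch to LEFT JOIN to retain unmatched parent rows

Corrected query:
SELECT p.name, COUNT(c.id) FROM departments p LEFT JOIN staff c ON c.dept_id = p.id GROUP BY p.name

Result:
name        | COUNT(c.id)
------------+------------
Engineering | 3          
Finance     | 0          
HR          | 2          
Marketing   | 1          
Sales       | 1          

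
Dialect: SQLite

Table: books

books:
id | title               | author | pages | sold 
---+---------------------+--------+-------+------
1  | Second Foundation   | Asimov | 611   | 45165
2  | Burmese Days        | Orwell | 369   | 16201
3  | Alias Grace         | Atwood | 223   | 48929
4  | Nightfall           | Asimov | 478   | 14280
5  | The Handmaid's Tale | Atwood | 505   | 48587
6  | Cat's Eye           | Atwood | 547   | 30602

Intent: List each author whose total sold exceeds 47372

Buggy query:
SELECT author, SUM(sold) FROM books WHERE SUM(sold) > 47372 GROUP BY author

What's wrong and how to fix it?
Bug: Aggregate functions cannot appear in a WHERE clause

Fix: Move the aggregate condition to a HAVING clause

Corrected query:
SELECT author, SUM(sold) FROM books GROUP BY author HAVING SUM(sold) > 47372

Result:
author | SUM(sold)
-------+----------
Asimov | 59445    
Atwood | 128118   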